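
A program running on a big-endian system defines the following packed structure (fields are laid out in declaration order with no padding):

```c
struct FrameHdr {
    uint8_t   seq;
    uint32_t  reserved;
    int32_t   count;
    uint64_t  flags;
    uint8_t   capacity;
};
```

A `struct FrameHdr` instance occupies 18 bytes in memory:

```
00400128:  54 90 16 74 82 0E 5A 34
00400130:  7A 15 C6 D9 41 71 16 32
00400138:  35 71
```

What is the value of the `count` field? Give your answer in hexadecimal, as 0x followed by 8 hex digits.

`count` follows `seq` (1 B), `reserved` (4 B), so it starts at offset 1 + 4 = 5 and occupies 4 bytes.
Bytes at offsets 5..8: 0E 5A 34 7A.
Big-endian stores the most-significant byte at the lowest address.
The bytes are already most-significant first: 0x0E5A347A.

0x0E5A347A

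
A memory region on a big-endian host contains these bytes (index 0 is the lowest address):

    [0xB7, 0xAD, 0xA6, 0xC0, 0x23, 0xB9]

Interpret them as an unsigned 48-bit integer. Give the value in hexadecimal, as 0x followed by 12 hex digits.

In big-endian order the high byte comes first in memory.
The bytes are already most-significant first: 0xB7ADA6C023B9.

0xB7ADA6C023B9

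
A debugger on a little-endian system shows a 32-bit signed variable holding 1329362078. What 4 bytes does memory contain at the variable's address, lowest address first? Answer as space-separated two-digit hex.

9E 74 3C 4F

1329362078 in hexadecimal, padded to 32 bits, is 0x4F3C749E.
Split into bytes (most-significant first): 4F 3C 74 9E.
Little-endian: lowest address holds the least-significant byte.
So at ascending addresses the bytes are 9E 74 3C 4F.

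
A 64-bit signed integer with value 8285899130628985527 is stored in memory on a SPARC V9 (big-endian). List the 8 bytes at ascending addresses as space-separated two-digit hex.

72 FD 6D 5B D5 DB D2 B7

8285899130628985527 in hexadecimal, padded to 64 bits, is 0x72FD6D5BD5DBD2B7.
Split into bytes (most-significant first): 72 FD 6D 5B D5 DB D2 B7.
Big-endian: lowest address holds the most-significant byte.
So the memory order matches the most-significant-first order: 72 FD 6D 5B D5 DB D2 B7.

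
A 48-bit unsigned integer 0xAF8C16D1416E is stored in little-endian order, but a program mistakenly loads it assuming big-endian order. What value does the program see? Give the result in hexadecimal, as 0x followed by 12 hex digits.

Stored little-endian, the bytes at ascending addresses are 6E 41 D1 16 8C AF.
Read back as big-endian, the last byte is least significant, giving 0x6E41D1168CAF.

0x6E41D1168CAF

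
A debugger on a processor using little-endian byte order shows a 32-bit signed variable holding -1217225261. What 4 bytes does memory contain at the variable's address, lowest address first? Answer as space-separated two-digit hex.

D3 9D 72 B7

Two's complement of -1217225261 in 32 bits: 1217225261 = 0x488D622D; invert → 0xB7729DD2; add 1 → 0xB7729DD3.
Split into bytes (most-significant first): B7 72 9D D3.
Little-endian: lowest address holds the least-significant byte.
So at ascending addresses the bytes are D3 9D 72 B7.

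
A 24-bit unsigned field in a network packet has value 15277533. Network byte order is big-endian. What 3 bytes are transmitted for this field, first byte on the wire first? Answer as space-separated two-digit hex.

E9 1D DD

15277533 in hexadecimal, padded to 24 bits, is 0xE91DDD.
Split into bytes (most-significant first): E9 1D DD.
Big-endian: lowest address holds the most-significant byte.
So the memory order matches the most-significant-first order: E9 1D DD.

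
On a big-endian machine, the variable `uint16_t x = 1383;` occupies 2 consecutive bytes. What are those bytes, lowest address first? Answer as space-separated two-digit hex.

05 67

1383 in hexadecimal, padded to 16 bits, is 0x0567.
Split into bytes (most-significant first): 05 67.
Big-endian: lowest address holds the most-significant byte.
So the memory order matches the most-significant-first order: 05 67.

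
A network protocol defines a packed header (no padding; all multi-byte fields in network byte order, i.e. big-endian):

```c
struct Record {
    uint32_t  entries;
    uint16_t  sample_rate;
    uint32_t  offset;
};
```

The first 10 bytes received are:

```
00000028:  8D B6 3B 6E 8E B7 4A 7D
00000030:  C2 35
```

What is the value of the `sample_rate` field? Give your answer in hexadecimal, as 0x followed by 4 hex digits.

`sample_rate` follows `entries` (4 bytes), so it starts at byte offset 4 and occupies 2 bytes.
Bytes at offsets 4..5: 8E B7.
In big-endian order the high byte comes first in memory.
The bytes are already most-significant first: 0x8EB7.

0x8EB7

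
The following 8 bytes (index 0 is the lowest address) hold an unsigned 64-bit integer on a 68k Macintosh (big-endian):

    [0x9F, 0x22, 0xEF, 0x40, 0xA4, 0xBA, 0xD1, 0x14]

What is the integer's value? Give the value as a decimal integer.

11466990662159356180

Big-endian stores the most-significant byte at the lowest address.
The bytes are already most-significant first: 0x9F22EF40A4BAD114.
0x9F22EF40A4BAD114 = 11466990662159356180.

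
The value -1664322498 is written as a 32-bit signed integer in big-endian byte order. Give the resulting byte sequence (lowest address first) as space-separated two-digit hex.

Two's complement of -1664322498 in 32 bits: 1664322498 = 0x63338BC2; invert → 0x9CCC743D; add 1 → 0x9CCC743E.
Split into bytes (most-significant first): 9C CC 74 3E.
Big-endian stores the most-significant byte at the lowest address.
So the memory order matches the most-significant-first order: 9C CC 74 3E.

9C CC 74 3E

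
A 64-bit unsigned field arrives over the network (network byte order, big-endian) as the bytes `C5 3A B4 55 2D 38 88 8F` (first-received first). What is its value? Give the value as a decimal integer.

In big-endian order the high byte comes first in memory.
The bytes are already most-significant first: 0xC53AB4552D38888F.
0xC53AB4552D38888F = 14211869852044920975.

14211869852044920975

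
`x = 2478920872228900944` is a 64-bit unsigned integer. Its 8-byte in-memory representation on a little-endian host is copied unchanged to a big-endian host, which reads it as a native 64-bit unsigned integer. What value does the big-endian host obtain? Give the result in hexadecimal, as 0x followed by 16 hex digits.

2478920872228900944 in 64-bit hexadecimal is 0x2266E5663F815050.
Stored little-endian, the bytes at ascending addresses are 50 50 81 3F 66 E5 66 22.
Read back as big-endian, the last byte is least significant, giving 0x5050813F66E56622.

0x5050813F66E56622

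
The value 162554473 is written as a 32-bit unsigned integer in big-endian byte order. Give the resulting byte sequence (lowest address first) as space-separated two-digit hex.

162554473 in hexadecimal, padded to 32 bits, is 0x09B06269.
Split into bytes (most-significant first): 09 B0 62 69.
Big-endian stores the most-significant byte at the lowest address.
So the memory order matches the most-significant-first order: 09 B0 62 69.

09 B0 62 69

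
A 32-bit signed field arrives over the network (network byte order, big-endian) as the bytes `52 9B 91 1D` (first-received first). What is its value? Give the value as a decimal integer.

In big-endian order the high byte comes first in memory.
The bytes are already most-significant first: 0x529B911D.
0x529B911D = 1385926941.

1385926941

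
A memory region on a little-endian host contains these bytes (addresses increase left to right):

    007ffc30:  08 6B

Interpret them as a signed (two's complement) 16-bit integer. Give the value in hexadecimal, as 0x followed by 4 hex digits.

0x6B08

Little-endian stores the least-significant byte at the lowest address.
Reassemble most-significant byte first: 6B 08 → 0x6B08.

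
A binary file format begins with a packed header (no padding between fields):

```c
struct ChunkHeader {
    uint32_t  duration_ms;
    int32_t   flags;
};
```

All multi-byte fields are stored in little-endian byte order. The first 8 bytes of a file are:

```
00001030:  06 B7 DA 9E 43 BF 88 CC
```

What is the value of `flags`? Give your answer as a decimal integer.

`flags` follows `duration_ms` (4 bytes), so it starts at byte offset 4 and occupies 4 bytes.
Bytes at offsets 4..7: 43 BF 88 CC.
Little-endian: lowest address holds the least-significant byte.
Reassemble most-significant byte first: CC 88 BF 43 → 0xCC88BF43.
Top bit is set, so as a signed 32-bit value this is 0xCC88BF43 − 2^32 = -863453373.

-863453373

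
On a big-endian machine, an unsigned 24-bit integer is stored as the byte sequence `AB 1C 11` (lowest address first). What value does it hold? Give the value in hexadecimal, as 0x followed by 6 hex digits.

0xAB1C11

Big-endian: lowest address holds the most-significant byte.
The bytes are already most-significant first: 0xAB1C11.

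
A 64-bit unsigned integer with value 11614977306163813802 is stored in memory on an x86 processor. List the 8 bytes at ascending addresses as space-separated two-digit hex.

11614977306163813802 in hexadecimal, padded to 64 bits, is 0xA130B052381E1DAA.
Split into bytes (most-significant first): A1 30 B0 52 38 1E 1D AA.
Little-endian stores the least-significant byte at the lowest address.
So at ascending addresses the bytes are AA 1D 1E 38 52 B0 30 A1.

AA 1D 1E 38 52 B0 30 A1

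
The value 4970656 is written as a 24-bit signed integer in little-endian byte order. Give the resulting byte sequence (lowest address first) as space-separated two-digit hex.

4970656 in hexadecimal, padded to 24 bits, is 0x4BD8A0.
Split into bytes (most-significant first): 4B D8 A0.
Little-endian: lowest address holds the least-significant byte.
So at ascending addresses the bytes are A0 D8 4B.

A0 D8 4B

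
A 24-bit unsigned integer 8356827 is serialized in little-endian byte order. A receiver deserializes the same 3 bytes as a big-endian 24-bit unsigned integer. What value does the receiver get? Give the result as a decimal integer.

8356827 in 24-bit hexadecimal is 0x7F83DB.
Stored little-endian, the bytes at ascending addresses are DB 83 7F.
Read back as big-endian, the last byte is least significant, giving 0xDB837F.
0xDB837F = 14386047.

14386047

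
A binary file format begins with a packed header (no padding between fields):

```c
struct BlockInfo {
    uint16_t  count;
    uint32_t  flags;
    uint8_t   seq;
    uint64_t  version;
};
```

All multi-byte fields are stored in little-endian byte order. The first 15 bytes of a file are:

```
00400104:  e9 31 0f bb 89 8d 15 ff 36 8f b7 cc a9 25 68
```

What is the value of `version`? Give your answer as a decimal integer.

7504591050800838399

`version` follows `count` (2 B), `flags` (4 B), `seq` (1 B), so it starts at offset 2 + 4 + 1 = 7 and occupies 8 bytes.
Bytes at offsets 7..14: FF 36 8F B7 CC A9 25 68.
Little-endian stores the least-significant byte at the lowest address.
Reassemble most-significant byte first: 68 25 A9 CC B7 8F 36 FF → 0x6825A9CCB78F36FF.
0x6825A9CCB78F36FF = 7504591050800838399.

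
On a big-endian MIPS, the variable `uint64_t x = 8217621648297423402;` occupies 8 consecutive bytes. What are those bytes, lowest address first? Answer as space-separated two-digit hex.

72 0A DB 59 AD 53 F2 2A

8217621648297423402 in hexadecimal, padded to 64 bits, is 0x720ADB59AD53F22A.
Split into bytes (most-significant first): 72 0A DB 59 AD 53 F2 2A.
Big-endian: lowest address holds the most-significant byte.
So the memory order matches the most-significant-first order: 72 0A DB 59 AD 53 F2 2A.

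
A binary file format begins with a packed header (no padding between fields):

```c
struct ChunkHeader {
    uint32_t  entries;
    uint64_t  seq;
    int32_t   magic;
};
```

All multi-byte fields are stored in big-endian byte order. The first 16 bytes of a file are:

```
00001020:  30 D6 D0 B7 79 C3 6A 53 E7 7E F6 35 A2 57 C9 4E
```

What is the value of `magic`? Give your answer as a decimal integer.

`magic` follows `entries` (4 B), `seq` (8 B), so it starts at offset 4 + 8 = 12 and occupies 4 bytes.
Bytes at offsets 12..15: A2 57 C9 4E.
Big-endian stores the most-significant byte at the lowest address.
The bytes are already most-significant first: 0xA257C94E.
Top bit is set, so as a signed 32-bit value this is 0xA257C94E − 2^32 = -1571305138.

-1571305138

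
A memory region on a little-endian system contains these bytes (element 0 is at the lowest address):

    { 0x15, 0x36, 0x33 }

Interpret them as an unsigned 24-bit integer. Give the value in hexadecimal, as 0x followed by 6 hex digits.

0x333615

In little-endian order the low byte comes first in memory.
Reassemble most-significant byte first: 33 36 15 → 0x333615.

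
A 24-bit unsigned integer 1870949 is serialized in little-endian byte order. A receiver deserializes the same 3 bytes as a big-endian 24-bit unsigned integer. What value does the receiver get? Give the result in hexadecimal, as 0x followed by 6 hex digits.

1870949 in 24-bit hexadecimal is 0x1C8C65.
Stored little-endian, the bytes at ascending addresses are 65 8C 1C.
Read back as big-endian, the last byte is least significant, giving 0x658C1C.

0x658C1C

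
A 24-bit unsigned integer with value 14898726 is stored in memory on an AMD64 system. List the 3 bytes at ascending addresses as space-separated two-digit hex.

14898726 in hexadecimal, padded to 24 bits, is 0xE35626.
Split into bytes (most-significant first): E3 56 26.
In little-endian order the low byte comes first in memory.
So at ascending addresses the bytes are 26 56 E3.

26 56 E3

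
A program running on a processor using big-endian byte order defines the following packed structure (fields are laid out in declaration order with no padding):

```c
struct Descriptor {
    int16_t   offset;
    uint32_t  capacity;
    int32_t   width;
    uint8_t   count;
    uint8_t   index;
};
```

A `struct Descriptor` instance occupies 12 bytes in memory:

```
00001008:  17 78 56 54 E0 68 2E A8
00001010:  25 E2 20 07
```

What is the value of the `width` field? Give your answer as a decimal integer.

782771682

`width` follows `offset` (2 B), `capacity` (4 B), so it starts at offset 2 + 4 = 6 and occupies 4 bytes.
Bytes at offsets 6..9: 2E A8 25 E2.
In big-endian order the high byte comes first in memory.
The bytes are already most-significant first: 0x2EA825E2.
0x2EA825E2 = 782771682.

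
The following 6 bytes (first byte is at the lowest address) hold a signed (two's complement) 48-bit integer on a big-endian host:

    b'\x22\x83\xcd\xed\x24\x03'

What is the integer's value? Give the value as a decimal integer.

37949490930691

In big-endian order the high byte comes first in memory.
The bytes are already most-significant first: 0x2283CDED2403.
0x2283CDED2403 = 37949490930691.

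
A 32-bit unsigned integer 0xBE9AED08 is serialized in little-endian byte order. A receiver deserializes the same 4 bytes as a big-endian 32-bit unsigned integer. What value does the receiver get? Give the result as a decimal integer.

Stored little-endian, the bytes at ascending addresses are 08 ED 9A BE.
Read back as big-endian, the last byte is least significant, giving 0x08ED9ABE.
0x08ED9ABE = 149789374.

149789374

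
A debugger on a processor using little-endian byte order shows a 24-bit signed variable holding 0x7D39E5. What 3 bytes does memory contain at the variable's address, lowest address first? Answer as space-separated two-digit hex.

Split into bytes (most-significant first): 7D 39 E5.
Little-endian: lowest address holds the least-significant byte.
So at ascending addresses the bytes are E5 39 7D.

E5 39 7D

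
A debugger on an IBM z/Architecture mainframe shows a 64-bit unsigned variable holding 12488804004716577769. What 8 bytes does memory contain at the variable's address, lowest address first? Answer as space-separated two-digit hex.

12488804004716577769 in hexadecimal, padded to 64 bits, is 0xAD512512E29B83E9.
Split into bytes (most-significant first): AD 51 25 12 E2 9B 83 E9.
In big-endian order the high byte comes first in memory.
So the memory order matches the most-significant-first order: AD 51 25 12 E2 9B 83 E9.

AD 51 25 12 E2 9B 83 E9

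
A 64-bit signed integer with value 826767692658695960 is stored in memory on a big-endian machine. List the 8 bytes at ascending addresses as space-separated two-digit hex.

0B 79 44 D6 08 B0 DF 18

826767692658695960 in hexadecimal, padded to 64 bits, is 0x0B7944D608B0DF18.
Split into bytes (most-significant first): 0B 79 44 D6 08 B0 DF 18.
In big-endian order the high byte comes first in memory.
So the memory order matches the most-significant-first order: 0B 79 44 D6 08 B0 DF 18.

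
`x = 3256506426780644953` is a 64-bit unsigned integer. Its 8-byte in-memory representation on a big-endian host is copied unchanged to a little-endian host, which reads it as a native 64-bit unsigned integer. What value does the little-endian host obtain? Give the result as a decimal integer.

3256506426780644953 in 64-bit hexadecimal is 0x2D316F5769097659.
Stored big-endian, the bytes at ascending addresses are 2D 31 6F 57 69 09 76 59.
Read back as little-endian, the first byte is least significant, giving 0x59760969576F312D.
0x59760969576F312D = 6446350264670564653.

6446350264670564653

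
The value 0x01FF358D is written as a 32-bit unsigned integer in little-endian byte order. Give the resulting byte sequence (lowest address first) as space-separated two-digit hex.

8D 35 FF 01

Split into bytes (most-significant first): 01 FF 35 8D.
Little-endian stores the least-significant byte at the lowest address.
So at ascending addresses the bytes are 8D 35 FF 01.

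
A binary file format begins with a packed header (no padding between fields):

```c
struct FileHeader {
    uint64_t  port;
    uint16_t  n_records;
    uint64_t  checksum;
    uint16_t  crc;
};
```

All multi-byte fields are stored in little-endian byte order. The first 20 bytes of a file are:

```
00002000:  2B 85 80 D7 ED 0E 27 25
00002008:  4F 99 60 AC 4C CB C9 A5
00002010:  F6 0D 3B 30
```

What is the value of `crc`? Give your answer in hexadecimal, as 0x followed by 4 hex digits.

0x303B

`crc` follows `port` (8 B), `n_records` (2 B), `checksum` (8 B), so it starts at offset 8 + 2 + 8 = 18 and occupies 2 bytes.
Bytes at offsets 18..19: 3B 30.
Little-endian stores the least-significant byte at the lowest address.
Reassemble most-significant byte first: 30 3B → 0x303B.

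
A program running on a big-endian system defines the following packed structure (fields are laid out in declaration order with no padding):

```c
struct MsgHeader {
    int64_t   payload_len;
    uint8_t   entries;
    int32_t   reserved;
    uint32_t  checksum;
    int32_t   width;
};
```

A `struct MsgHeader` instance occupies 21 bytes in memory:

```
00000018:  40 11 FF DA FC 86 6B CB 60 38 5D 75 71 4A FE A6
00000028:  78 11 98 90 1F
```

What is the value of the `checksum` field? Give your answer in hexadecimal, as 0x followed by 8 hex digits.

0x4AFEA678

`checksum` follows `payload_len` (8 B), `entries` (1 B), `reserved` (4 B), so it starts at offset 8 + 1 + 4 = 13 and occupies 4 bytes.
Bytes at offsets 13..16: 4A FE A6 78.
In big-endian order the high byte comes first in memory.
The bytes are already most-significant first: 0x4AFEA678.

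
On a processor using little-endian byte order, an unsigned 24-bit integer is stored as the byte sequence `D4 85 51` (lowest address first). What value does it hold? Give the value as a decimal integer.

5342676

In little-endian order the low byte comes first in memory.
Reassemble most-significant byte first: 51 85 D4 → 0x5185D4.
0x5185D4 = 5342676.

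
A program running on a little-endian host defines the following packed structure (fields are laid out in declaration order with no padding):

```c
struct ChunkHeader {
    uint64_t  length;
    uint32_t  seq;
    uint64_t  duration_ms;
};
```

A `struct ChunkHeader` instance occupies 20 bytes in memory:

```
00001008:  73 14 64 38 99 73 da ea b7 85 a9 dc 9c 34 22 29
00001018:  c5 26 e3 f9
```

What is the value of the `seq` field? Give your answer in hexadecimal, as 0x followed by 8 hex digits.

0xDCA985B7

`seq` follows `length` (8 bytes), so it starts at byte offset 8 and occupies 4 bytes.
Bytes at offsets 8..11: B7 85 A9 DC.
In little-endian order the low byte comes first in memory.
Reassemble most-significant byte first: DC A9 85 B7 → 0xDCA985B7.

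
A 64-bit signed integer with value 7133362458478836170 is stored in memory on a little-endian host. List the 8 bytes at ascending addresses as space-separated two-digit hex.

CA F9 BC 9F 5C CB FE 62

7133362458478836170 in hexadecimal, padded to 64 bits, is 0x62FECB5C9FBCF9CA.
Split into bytes (most-significant first): 62 FE CB 5C 9F BC F9 CA.
Little-endian: lowest address holds the least-significant byte.
So at ascending addresses the bytes are CA F9 BC 9F 5C CB FE 62.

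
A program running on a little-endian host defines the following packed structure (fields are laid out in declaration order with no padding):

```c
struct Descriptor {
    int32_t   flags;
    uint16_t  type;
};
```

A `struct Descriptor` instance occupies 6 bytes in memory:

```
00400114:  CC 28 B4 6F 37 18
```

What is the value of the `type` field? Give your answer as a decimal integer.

6199

`type` follows `flags` (4 bytes), so it starts at byte offset 4 and occupies 2 bytes.
Bytes at offsets 4..5: 37 18.
Little-endian: lowest address holds the least-significant byte.
Reassemble most-significant byte first: 18 37 → 0x1837.
0x1837 = 6199.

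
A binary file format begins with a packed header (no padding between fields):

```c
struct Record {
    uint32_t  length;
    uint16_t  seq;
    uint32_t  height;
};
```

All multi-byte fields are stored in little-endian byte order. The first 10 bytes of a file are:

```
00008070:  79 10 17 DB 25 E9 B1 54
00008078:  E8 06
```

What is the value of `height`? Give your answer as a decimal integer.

115889329

`height` follows `length` (4 B), `seq` (2 B), so it starts at offset 4 + 2 = 6 and occupies 4 bytes.
Bytes at offsets 6..9: B1 54 E8 06.
Little-endian stores the least-significant byte at the lowest address.
Reassemble most-significant byte first: 06 E8 54 B1 → 0x06E854B1.
0x06E854B1 = 115889329.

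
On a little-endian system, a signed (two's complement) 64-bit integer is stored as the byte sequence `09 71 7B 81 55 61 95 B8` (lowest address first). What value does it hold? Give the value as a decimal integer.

Little-endian stores the least-significant byte at the lowest address.
Reassemble most-significant byte first: B8 95 61 55 81 7B 71 09 → 0xB8956155817B7109.
Top bit is set, so as a signed 64-bit value this is 0xB8956155817B7109 − 2^64 = -5146099979328458487.

-5146099979328458487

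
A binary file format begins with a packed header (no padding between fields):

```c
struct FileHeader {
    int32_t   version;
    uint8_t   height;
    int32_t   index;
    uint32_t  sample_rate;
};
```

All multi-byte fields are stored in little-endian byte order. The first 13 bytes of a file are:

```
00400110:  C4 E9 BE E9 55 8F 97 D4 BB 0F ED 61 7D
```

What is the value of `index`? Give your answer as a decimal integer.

`index` follows `version` (4 B), `height` (1 B), so it starts at offset 4 + 1 = 5 and occupies 4 bytes.
Bytes at offsets 5..8: 8F 97 D4 BB.
Little-endian stores the least-significant byte at the lowest address.
Reassemble most-significant byte first: BB D4 97 8F → 0xBBD4978F.
Top bit is set, so as a signed 32-bit value this is 0xBBD4978F − 2^32 = -1143695473.

-1143695473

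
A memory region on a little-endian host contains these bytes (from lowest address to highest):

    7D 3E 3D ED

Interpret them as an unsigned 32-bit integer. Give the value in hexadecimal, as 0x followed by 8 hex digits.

In little-endian order the low byte comes first in memory.
Reassemble most-significant byte first: ED 3D 3E 7D → 0xED3D3E7D.

0xED3D3E7D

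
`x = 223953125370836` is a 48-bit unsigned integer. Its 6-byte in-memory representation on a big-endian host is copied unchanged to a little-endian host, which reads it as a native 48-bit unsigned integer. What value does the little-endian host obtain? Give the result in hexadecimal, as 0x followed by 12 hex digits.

0xD4EB7B26AFCB

223953125370836 in 48-bit hexadecimal is 0xCBAF267BEBD4.
Stored big-endian, the bytes at ascending addresses are CB AF 26 7B EB D4.
Read back as little-endian, the first byte is least significant, giving 0xD4EB7B26AFCB.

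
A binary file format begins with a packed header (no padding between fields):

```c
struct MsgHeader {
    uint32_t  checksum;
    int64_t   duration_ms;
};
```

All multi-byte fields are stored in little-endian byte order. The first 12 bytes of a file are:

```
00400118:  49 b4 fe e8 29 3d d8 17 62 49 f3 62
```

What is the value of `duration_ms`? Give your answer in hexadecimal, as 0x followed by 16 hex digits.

`duration_ms` follows `checksum` (4 bytes), so it starts at byte offset 4 and occupies 8 bytes.
Bytes at offsets 4..11: 29 3D D8 17 62 49 F3 62.
In little-endian order the low byte comes first in memory.
Reassemble most-significant byte first: 62 F3 49 62 17 D8 3D 29 → 0x62F3496217D83D29.

0x62F3496217D83D29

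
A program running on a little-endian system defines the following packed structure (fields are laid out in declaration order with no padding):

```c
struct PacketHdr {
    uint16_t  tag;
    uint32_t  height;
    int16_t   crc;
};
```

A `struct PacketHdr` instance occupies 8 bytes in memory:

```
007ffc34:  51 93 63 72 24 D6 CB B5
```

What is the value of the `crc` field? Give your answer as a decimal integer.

-18997

`crc` follows `tag` (2 B), `height` (4 B), so it starts at offset 2 + 4 = 6 and occupies 2 bytes.
Bytes at offsets 6..7: CB B5.
Little-endian stores the least-significant byte at the lowest address.
Reassemble most-significant byte first: B5 CB → 0xB5CB.
Top bit is set, so as a signed 16-bit value this is 0xB5CB − 2^16 = -18997.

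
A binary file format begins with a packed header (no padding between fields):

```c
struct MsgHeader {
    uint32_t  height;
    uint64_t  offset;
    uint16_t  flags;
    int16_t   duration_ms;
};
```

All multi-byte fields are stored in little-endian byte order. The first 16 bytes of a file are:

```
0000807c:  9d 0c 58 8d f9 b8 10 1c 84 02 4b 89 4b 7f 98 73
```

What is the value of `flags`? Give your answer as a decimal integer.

32587

`flags` follows `height` (4 B), `offset` (8 B), so it starts at offset 4 + 8 = 12 and occupies 2 bytes.
Bytes at offsets 12..13: 4B 7F.
Little-endian: lowest address holds the least-significant byte.
Reassemble most-significant byte first: 7F 4B → 0x7F4B.
0x7F4B = 32587.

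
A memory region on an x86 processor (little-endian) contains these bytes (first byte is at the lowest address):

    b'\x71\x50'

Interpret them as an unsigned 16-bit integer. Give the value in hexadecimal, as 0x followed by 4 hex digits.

0x5071

In little-endian order the low byte comes first in memory.
Reassemble most-significant byte first: 50 71 → 0x5071.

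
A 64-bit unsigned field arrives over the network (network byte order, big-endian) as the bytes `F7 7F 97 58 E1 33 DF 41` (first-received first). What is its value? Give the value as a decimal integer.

Big-endian: lowest address holds the most-significant byte.
The bytes are already most-significant first: 0xF77F9758E133DF41.
0xF77F9758E133DF41 = 17834139457401642817.

17834139457401642817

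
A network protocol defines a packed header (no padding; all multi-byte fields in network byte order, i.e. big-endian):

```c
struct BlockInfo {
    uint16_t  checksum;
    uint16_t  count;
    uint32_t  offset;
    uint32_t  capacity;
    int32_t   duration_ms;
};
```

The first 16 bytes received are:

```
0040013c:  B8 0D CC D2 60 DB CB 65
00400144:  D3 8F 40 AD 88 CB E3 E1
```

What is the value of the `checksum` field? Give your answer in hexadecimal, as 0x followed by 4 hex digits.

0xB80D

`checksum` is the first field, at byte offset 0, occupying 2 bytes.
Bytes at offsets 0..1: B8 0D.
Big-endian: lowest address holds the most-significant byte.
The bytes are already most-significant first: 0xB80D.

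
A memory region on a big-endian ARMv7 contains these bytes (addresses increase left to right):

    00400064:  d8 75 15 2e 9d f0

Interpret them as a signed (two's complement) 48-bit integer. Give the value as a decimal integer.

-43477598560784

Big-endian: lowest address holds the most-significant byte.
The bytes are already most-significant first: 0xD875152E9DF0.
Top bit is set, so as a signed 48-bit value this is 0xD875152E9DF0 − 2^48 = -43477598560784.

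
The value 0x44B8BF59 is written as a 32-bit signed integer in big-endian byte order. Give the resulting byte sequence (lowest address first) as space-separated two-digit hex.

44 B8 BF 59

Split into bytes (most-significant first): 44 B8 BF 59.
In big-endian order the high byte comes first in memory.
So the memory order matches the most-significant-first order: 44 B8 BF 59.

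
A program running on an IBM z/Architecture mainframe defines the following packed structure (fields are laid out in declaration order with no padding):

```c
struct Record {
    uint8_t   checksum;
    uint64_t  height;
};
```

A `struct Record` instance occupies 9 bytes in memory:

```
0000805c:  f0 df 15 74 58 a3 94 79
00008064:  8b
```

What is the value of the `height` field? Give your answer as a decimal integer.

16074882369019214219

`height` follows `checksum` (1 byte), so it starts at byte offset 1 and occupies 8 bytes.
Bytes at offsets 1..8: DF 15 74 58 A3 94 79 8B.
Big-endian stores the most-significant byte at the lowest address.
The bytes are already most-significant first: 0xDF157458A394798B.
0xDF157458A394798B = 16074882369019214219.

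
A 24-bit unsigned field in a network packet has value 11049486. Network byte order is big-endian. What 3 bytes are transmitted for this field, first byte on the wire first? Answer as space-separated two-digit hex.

11049486 in hexadecimal, padded to 24 bits, is 0xA89A0E.
Split into bytes (most-significant first): A8 9A 0E.
Big-endian: lowest address holds the most-significant byte.
So the memory order matches the most-significant-first order: A8 9A 0E.

A8 9A 0E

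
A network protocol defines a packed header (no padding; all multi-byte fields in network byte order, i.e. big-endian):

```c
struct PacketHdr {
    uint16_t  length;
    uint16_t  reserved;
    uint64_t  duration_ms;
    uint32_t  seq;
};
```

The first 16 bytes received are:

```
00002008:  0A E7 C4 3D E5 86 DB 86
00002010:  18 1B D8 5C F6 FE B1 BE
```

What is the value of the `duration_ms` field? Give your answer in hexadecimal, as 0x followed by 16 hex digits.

`duration_ms` follows `length` (2 B), `reserved` (2 B), so it starts at offset 2 + 2 = 4 and occupies 8 bytes.
Bytes at offsets 4..11: E5 86 DB 86 18 1B D8 5C.
Big-endian stores the most-significant byte at the lowest address.
The bytes are already most-significant first: 0xE586DB86181BD85C.

0xE586DB86181BD85C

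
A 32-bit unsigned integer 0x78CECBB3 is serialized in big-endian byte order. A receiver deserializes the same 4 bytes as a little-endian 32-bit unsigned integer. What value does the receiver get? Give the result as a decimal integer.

3016478328

Stored big-endian, the bytes at ascending addresses are 78 CE CB B3.
Read back as little-endian, the first byte is least significant, giving 0xB3CBCE78.
0xB3CBCE78 = 3016478328.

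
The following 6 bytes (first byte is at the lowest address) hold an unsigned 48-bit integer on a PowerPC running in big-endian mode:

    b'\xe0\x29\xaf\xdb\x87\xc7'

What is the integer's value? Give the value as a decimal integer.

In big-endian order the high byte comes first in memory.
The bytes are already most-significant first: 0xE029AFDB87C7.
0xE029AFDB87C7 = 246469648680903.

246469648680903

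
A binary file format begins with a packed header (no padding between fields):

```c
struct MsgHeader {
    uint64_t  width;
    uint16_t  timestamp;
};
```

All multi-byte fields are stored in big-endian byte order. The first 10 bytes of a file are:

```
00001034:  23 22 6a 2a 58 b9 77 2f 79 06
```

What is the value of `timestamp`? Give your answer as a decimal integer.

30982

`timestamp` follows `width` (8 bytes), so it starts at byte offset 8 and occupies 2 bytes.
Bytes at offsets 8..9: 79 06.
In big-endian order the high byte comes first in memory.
The bytes are already most-significant first: 0x7906.
0x7906 = 30982.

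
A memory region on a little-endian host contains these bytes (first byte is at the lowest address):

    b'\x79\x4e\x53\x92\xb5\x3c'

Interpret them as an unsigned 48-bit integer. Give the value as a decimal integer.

Little-endian stores the least-significant byte at the lowest address.
Reassemble most-significant byte first: 3C B5 92 53 4E 79 → 0x3CB592534E79.
0x3CB592534E79 = 66750541680249.

66750541680249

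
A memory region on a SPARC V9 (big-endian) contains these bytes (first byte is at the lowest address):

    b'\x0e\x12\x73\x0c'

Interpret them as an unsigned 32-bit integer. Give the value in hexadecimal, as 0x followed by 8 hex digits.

0x0E12730C

Big-endian: lowest address holds the most-significant byte.
The bytes are already most-significant first: 0x0E12730C.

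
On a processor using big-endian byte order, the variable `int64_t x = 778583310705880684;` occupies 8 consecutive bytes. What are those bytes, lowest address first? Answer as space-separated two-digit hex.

778583310705880684 in hexadecimal, padded to 64 bits, is 0x0ACE15655EABEE6C.
Split into bytes (most-significant first): 0A CE 15 65 5E AB EE 6C.
Big-endian stores the most-significant byte at the lowest address.
So the memory order matches the most-significant-first order: 0A CE 15 65 5E AB EE 6C.

0A CE 15 65 5E AB EE 6C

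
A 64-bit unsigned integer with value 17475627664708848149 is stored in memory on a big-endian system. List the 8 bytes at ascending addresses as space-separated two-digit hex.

17475627664708848149 in hexadecimal, padded to 64 bits, is 0xF285E6C56DF5CA15.
Split into bytes (most-significant first): F2 85 E6 C5 6D F5 CA 15.
Big-endian stores the most-significant byte at the lowest address.
So the memory order matches the most-significant-first order: F2 85 E6 C5 6D F5 CA 15.

F2 85 E6 C5 6D F5 CA 15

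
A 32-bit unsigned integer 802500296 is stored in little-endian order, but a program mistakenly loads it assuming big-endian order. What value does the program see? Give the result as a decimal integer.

802500296 in 32-bit hexadecimal is 0x2FD52EC8.
Stored little-endian, the bytes at ascending addresses are C8 2E D5 2F.
Read back as big-endian, the last byte is least significant, giving 0xC82ED52F.
0xC82ED52F = 3358512431.

3358512431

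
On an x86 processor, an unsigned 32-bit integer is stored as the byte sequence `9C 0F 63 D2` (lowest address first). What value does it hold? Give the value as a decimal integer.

3529707420

Little-endian: lowest address holds the least-significant byte.
Reassemble most-significant byte first: D2 63 0F 9C → 0xD2630F9C.
0xD2630F9C = 3529707420.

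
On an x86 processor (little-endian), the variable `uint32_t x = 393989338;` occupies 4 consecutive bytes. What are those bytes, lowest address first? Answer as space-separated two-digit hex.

393989338 in hexadecimal, padded to 32 bits, is 0x177BCCDA.
Split into bytes (most-significant first): 17 7B CC DA.
In little-endian order the low byte comes first in memory.
So at ascending addresses the bytes are DA CC 7B 17.

DA CC 7B 17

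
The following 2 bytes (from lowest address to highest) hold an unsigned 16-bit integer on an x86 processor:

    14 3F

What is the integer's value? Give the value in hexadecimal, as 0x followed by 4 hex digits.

Little-endian: lowest address holds the least-significant byte.
Reassemble most-significant byte first: 3F 14 → 0x3F14.

0x3F14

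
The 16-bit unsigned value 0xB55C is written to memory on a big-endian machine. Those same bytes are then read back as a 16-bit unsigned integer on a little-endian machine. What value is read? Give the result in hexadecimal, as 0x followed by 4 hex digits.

0x5CB5

Stored big-endian, the bytes at ascending addresses are B5 5C.
Read back as little-endian, the first byte is least significant, giving 0x5CB5.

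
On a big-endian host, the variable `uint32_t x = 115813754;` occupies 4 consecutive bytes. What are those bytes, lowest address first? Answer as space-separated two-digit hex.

115813754 in hexadecimal, padded to 32 bits, is 0x06E72D7A.
Split into bytes (most-significant first): 06 E7 2D 7A.
Big-endian stores the most-significant byte at the lowest address.
So the memory order matches the most-significant-first order: 06 E7 2D 7A.

06 E7 2D 7A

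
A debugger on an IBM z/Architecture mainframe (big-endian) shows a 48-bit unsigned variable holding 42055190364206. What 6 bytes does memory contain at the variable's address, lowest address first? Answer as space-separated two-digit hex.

26 3F BC AE C0 2E

42055190364206 in hexadecimal, padded to 48 bits, is 0x263FBCAEC02E.
Split into bytes (most-significant first): 26 3F BC AE C0 2E.
Big-endian stores the most-significant byte at the lowest address.
So the memory order matches the most-significant-first order: 26 3F BC AE C0 2E.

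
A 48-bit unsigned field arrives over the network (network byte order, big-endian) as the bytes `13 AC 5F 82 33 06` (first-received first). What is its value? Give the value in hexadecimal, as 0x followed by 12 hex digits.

Big-endian: lowest address holds the most-significant byte.
The bytes are already most-significant first: 0x13AC5F823306.

0x13AC5F823306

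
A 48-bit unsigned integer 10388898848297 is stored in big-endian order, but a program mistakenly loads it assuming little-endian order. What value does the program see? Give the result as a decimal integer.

45211524428297

10388898848297 in 48-bit hexadecimal is 0x0972DAA01E29.
Stored big-endian, the bytes at ascending addresses are 09 72 DA A0 1E 29.
Read back as little-endian, the first byte is least significant, giving 0x291EA0DA7209.
0x291EA0DA7209 = 45211524428297.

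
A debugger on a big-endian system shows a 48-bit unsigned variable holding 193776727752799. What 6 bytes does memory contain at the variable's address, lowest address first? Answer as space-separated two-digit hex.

193776727752799 in hexadecimal, padded to 48 bits, is 0xB03D2906005F.
Split into bytes (most-significant first): B0 3D 29 06 00 5F.
Big-endian stores the most-significant byte at the lowest address.
So the memory order matches the most-significant-first order: B0 3D 29 06 00 5F.

B0 3D 29 06 00 5F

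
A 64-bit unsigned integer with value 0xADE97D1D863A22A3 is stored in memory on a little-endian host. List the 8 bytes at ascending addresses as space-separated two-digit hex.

Split into bytes (most-significant first): AD E9 7D 1D 86 3A 22 A3.
Little-endian: lowest address holds the least-significant byte.
So at ascending addresses the bytes are A3 22 3A 86 1D 7D E9 AD.

A3 22 3A 86 1D 7D E9 AD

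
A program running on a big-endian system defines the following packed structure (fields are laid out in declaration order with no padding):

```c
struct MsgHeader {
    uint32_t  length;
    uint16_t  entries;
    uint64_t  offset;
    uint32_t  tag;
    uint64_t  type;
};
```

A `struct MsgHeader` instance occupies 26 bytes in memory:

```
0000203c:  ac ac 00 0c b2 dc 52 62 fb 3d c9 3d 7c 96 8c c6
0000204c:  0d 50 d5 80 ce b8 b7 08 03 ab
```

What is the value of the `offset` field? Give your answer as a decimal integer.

5936583501615561878

`offset` follows `length` (4 B), `entries` (2 B), so it starts at offset 4 + 2 = 6 and occupies 8 bytes.
Bytes at offsets 6..13: 52 62 FB 3D C9 3D 7C 96.
In big-endian order the high byte comes first in memory.
The bytes are already most-significant first: 0x5262FB3DC93D7C96.
0x5262FB3DC93D7C96 = 5936583501615561878.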